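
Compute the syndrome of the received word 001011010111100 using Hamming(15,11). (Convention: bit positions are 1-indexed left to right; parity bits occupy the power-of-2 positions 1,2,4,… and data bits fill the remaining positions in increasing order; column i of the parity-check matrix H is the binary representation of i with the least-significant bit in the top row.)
Syndrome s = H · r^T (mod 2), r = 001011010111100:
  s[0] = (101010101010101)·(001011010111100) mod 2 = 0+0+1+0+1+0+0+0+0+0+1+0+1+0+0 mod 2 = 0
  s[1] = (011001100110011)·(001011010111100) mod 2 = 0+0+1+0+0+1+0+0+0+1+1+0+0+0+0 mod 2 = 0
  s[2] = (000111100001111)·(001011010111100) mod 2 = 0+0+0+0+1+1+0+0+0+0+0+1+1+0+0 mod 2 = 0
  s[3] = (000000011111111)·(001011010111100) mod 2 = 0+0+0+0+0+0+0+1+0+1+1+1+1+0+0 mod 2 = 1
Syndrome = 0001
Non-zero syndrome: error at position 8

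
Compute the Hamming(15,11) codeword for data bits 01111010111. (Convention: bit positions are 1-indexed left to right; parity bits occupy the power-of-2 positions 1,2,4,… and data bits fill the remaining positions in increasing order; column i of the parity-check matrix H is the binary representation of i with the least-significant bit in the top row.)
Codeword c = d · G (mod 2), d = 01111010111:
  c[0] = d·G[:,0] = (01111010111)·(11011010101) mod 2 = 0+1+0+1+1+0+1+0+1+0+1 mod 2 = 0
  c[1] = d·G[:,1] = (01111010111)·(10110110011) mod 2 = 0+0+1+1+0+0+1+0+0+1+1 mod 2 = 1
  c[2] = d·G[:,2] = (01111010111)·(10000000000) mod 2 = 0+0+0+0+0+0+0+0+0+0+0 mod 2 = 0
  c[3] = d·G[:,3] = (01111010111)·(01110001111) mod 2 = 0+1+1+1+0+0+0+0+1+1+1 mod 2 = 0
  c[4] = d·G[:,4] = (01111010111)·(01000000000) mod 2 = 0+1+0+0+0+0+0+0+0+0+0 mod 2 = 1
  c[5] = d·G[:,5] = (01111010111)·(00100000000) mod 2 = 0+0+1+0+0+0+0+0+0+0+0 mod 2 = 1
  c[6] = d·G[:,6] = (01111010111)·(00010000000) mod 2 = 0+0+0+1+0+0+0+0+0+0+0 mod 2 = 1
  c[7] = d·G[:,7] = (01111010111)·(00001111111) mod 2 = 0+0+0+0+1+0+1+0+1+1+1 mod 2 = 1
  c[8] = d·G[:,8] = (01111010111)·(00001000000) mod 2 = 0+0+0+0+1+0+0+0+0+0+0 mod 2 = 1
  c[9] = d·G[:,9] = (01111010111)·(00000100000) mod 2 = 0+0+0+0+0+0+0+0+0+0+0 mod 2 = 0
  c[10] = d·G[:,10] = (01111010111)·(00000010000) mod 2 = 0+0+0+0+0+0+1+0+0+0+0 mod 2 = 1
  c[11] = d·G[:,11] = (01111010111)·(00000001000) mod 2 = 0+0+0+0+0+0+0+0+0+0+0 mod 2 = 0
  c[12] = d·G[:,12] = (01111010111)·(00000000100) mod 2 = 0+0+0+0+0+0+0+0+1+0+0 mod 2 = 1
  c[13] = d·G[:,13] = (01111010111)·(00000000010) mod 2 = 0+0+0+0+0+0+0+0+0+1+0 mod 2 = 1
  c[14] = d·G[:,14] = (01111010111)·(00000000001) mod 2 = 0+0+0+0+0+0+0+0+0+0+1 mod 2 = 1
Codeword = 010011111010111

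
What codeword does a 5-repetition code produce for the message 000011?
Repeat each bit 5× and concatenate:
0→00000  0→00000  0→00000  0→00000  1→11111  1→11111
Codeword = 000000000000000000001111111111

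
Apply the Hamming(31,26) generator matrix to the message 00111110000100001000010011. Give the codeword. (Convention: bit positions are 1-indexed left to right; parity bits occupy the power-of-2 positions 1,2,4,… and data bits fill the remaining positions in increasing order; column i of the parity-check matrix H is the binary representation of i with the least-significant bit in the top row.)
Codeword c = d · G (mod 2), d = 00111110000100001000010011:
  c[0] = d·G[:,0] = (00111110000100001000010011)·(11011010101101010101010101) mod 2 = 0+0+0+1+1+0+1+0+0+0+0+1+0+0+0+0+0+0+0+0+0+1+0+0+0+1 mod 2 = 0
  c[1] = d·G[:,1] = (00111110000100001000010011)·(10110110011011001100110011) mod 2 = 0+0+1+1+0+1+1+0+0+0+0+0+0+0+0+0+1+0+0+0+0+1+0+0+1+1 mod 2 = 0
  c[2] = d·G[:,2] = (00111110000100001000010011)·(10000000000000000000000000) mod 2 = 0+0+0+0+0+0+0+0+0+0+0+0+0+0+0+0+0+0+0+0+0+0+0+0+0+0 mod 2 = 0
  c[3] = d·G[:,3] = (00111110000100001000010011)·(01110001111000111100001111) mod 2 = 0+0+1+1+0+0+0+0+0+0+0+0+0+0+0+0+1+0+0+0+0+0+0+0+1+1 mod 2 = 1
  c[4] = d·G[:,4] = (00111110000100001000010011)·(01000000000000000000000000) mod 2 = 0+0+0+0+0+0+0+0+0+0+0+0+0+0+0+0+0+0+0+0+0+0+0+0+0+0 mod 2 = 0
  c[5] = d·G[:,5] = (00111110000100001000010011)·(00100000000000000000000000) mod 2 = 0+0+1+0+0+0+0+0+0+0+0+0+0+0+0+0+0+0+0+0+0+0+0+0+0+0 mod 2 = 1
  c[6] = d·G[:,6] = (00111110000100001000010011)·(00010000000000000000000000) mod 2 = 0+0+0+1+0+0+0+0+0+0+0+0+0+0+0+0+0+0+0+0+0+0+0+0+0+0 mod 2 = 1
  c[7] = d·G[:,7] = (00111110000100001000010011)·(00001111111000000011111111) mod 2 = 0+0+0+0+1+1+1+0+0+0+0+0+0+0+0+0+0+0+0+0+0+1+0+0+1+1 mod 2 = 0
  c[8] = d·G[:,8] = (00111110000100001000010011)·(00001000000000000000000000) mod 2 = 0+0+0+0+1+0+0+0+0+0+0+0+0+0+0+0+0+0+0+0+0+0+0+0+0+0 mod 2 = 1
  c[9] = d·G[:,9] = (00111110000100001000010011)·(00000100000000000000000000) mod 2 = 0+0+0+0+0+1+0+0+0+0+0+0+0+0+0+0+0+0+0+0+0+0+0+0+0+0 mod 2 = 1
  c[10] = d·G[:,10] = (00111110000100001000010011)·(00000010000000000000000000) mod 2 = 0+0+0+0+0+0+1+0+0+0+0+0+0+0+0+0+0+0+0+0+0+0+0+0+0+0 mod 2 = 1
  c[11] = d·G[:,11] = (00111110000100001000010011)·(00000001000000000000000000) mod 2 = 0+0+0+0+0+0+0+0+0+0+0+0+0+0+0+0+0+0+0+0+0+0+0+0+0+0 mod 2 = 0
  c[12] = d·G[:,12] = (00111110000100001000010011)·(00000000100000000000000000) mod 2 = 0+0+0+0+0+0+0+0+0+0+0+0+0+0+0+0+0+0+0+0+0+0+0+0+0+0 mod 2 = 0
  c[13] = d·G[:,13] = (00111110000100001000010011)·(00000000010000000000000000) mod 2 = 0+0+0+0+0+0+0+0+0+0+0+0+0+0+0+0+0+0+0+0+0+0+0+0+0+0 mod 2 = 0
  c[14] = d·G[:,14] = (00111110000100001000010011)·(00000000001000000000000000) mod 2 = 0+0+0+0+0+0+0+0+0+0+0+0+0+0+0+0+0+0+0+0+0+0+0+0+0+0 mod 2 = 0
  c[15] = d·G[:,15] = (00111110000100001000010011)·(00000000000111111111111111) mod 2 = 0+0+0+0+0+0+0+0+0+0+0+1+0+0+0+0+1+0+0+0+0+1+0+0+1+1 mod 2 = 1
  c[16] = d·G[:,16] = (00111110000100001000010011)·(00000000000100000000000000) mod 2 = 0+0+0+0+0+0+0+0+0+0+0+1+0+0+0+0+0+0+0+0+0+0+0+0+0+0 mod 2 = 1
  c[17] = d·G[:,17] = (00111110000100001000010011)·(00000000000010000000000000) mod 2 = 0+0+0+0+0+0+0+0+0+0+0+0+0+0+0+0+0+0+0+0+0+0+0+0+0+0 mod 2 = 0
  c[18] = d·G[:,18] = (00111110000100001000010011)·(00000000000001000000000000) mod 2 = 0+0+0+0+0+0+0+0+0+0+0+0+0+0+0+0+0+0+0+0+0+0+0+0+0+0 mod 2 = 0
  c[19] = d·G[:,19] = (00111110000100001000010011)·(00000000000000100000000000) mod 2 = 0+0+0+0+0+0+0+0+0+0+0+0+0+0+0+0+0+0+0+0+0+0+0+0+0+0 mod 2 = 0
  c[20] = d·G[:,20] = (00111110000100001000010011)·(00000000000000010000000000) mod 2 = 0+0+0+0+0+0+0+0+0+0+0+0+0+0+0+0+0+0+0+0+0+0+0+0+0+0 mod 2 = 0
  c[21] = d·G[:,21] = (00111110000100001000010011)·(00000000000000001000000000) mod 2 = 0+0+0+0+0+0+0+0+0+0+0+0+0+0+0+0+1+0+0+0+0+0+0+0+0+0 mod 2 = 1
  c[22] = d·G[:,22] = (00111110000100001000010011)·(00000000000000000100000000) mod 2 = 0+0+0+0+0+0+0+0+0+0+0+0+0+0+0+0+0+0+0+0+0+0+0+0+0+0 mod 2 = 0
  c[23] = d·G[:,23] = (00111110000100001000010011)·(00000000000000000010000000) mod 2 = 0+0+0+0+0+0+0+0+0+0+0+0+0+0+0+0+0+0+0+0+0+0+0+0+0+0 mod 2 = 0
  c[24] = d·G[:,24] = (00111110000100001000010011)·(00000000000000000001000000) mod 2 = 0+0+0+0+0+0+0+0+0+0+0+0+0+0+0+0+0+0+0+0+0+0+0+0+0+0 mod 2 = 0
  c[25] = d·G[:,25] = (00111110000100001000010011)·(00000000000000000000100000) mod 2 = 0+0+0+0+0+0+0+0+0+0+0+0+0+0+0+0+0+0+0+0+0+0+0+0+0+0 mod 2 = 0
  c[26] = d·G[:,26] = (00111110000100001000010011)·(00000000000000000000010000) mod 2 = 0+0+0+0+0+0+0+0+0+0+0+0+0+0+0+0+0+0+0+0+0+1+0+0+0+0 mod 2 = 1
  c[27] = d·G[:,27] = (00111110000100001000010011)·(00000000000000000000001000) mod 2 = 0+0+0+0+0+0+0+0+0+0+0+0+0+0+0+0+0+0+0+0+0+0+0+0+0+0 mod 2 = 0
  c[28] = d·G[:,28] = (00111110000100001000010011)·(00000000000000000000000100) mod 2 = 0+0+0+0+0+0+0+0+0+0+0+0+0+0+0+0+0+0+0+0+0+0+0+0+0+0 mod 2 = 0
  c[29] = d·G[:,29] = (00111110000100001000010011)·(00000000000000000000000010) mod 2 = 0+0+0+0+0+0+0+0+0+0+0+0+0+0+0+0+0+0+0+0+0+0+0+0+1+0 mod 2 = 1
  c[30] = d·G[:,30] = (00111110000100001000010011)·(00000000000000000000000001) mod 2 = 0+0+0+0+0+0+0+0+0+0+0+0+0+0+0+0+0+0+0+0+0+0+0+0+0+1 mod 2 = 1
Codeword = 0001011011100001100001000010011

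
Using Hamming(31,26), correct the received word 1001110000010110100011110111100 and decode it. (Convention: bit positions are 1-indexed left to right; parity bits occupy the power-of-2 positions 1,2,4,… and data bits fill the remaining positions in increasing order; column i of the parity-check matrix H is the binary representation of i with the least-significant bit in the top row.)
Syndrome s = H · r^T (mod 2), r = 1001110000010110100011110111100:
  s[0] = (1010101010101010101010101010101)·(1001110000010110100011110111100) mod 2 = 1+0+0+0+1+0+0+0+0+0+0+0+0+0+1+0+1+0+0+0+1+0+1+0+0+0+1+0+1+0+0 mod 2 = 0
  s[1] = (0110011001100110011001100110011)·(1001110000010110100011110111100) mod 2 = 0+0+0+0+0+1+0+0+0+0+0+0+0+1+1+0+0+0+0+0+0+1+1+0+0+1+1+0+0+0+0 mod 2 = 1
  s[2] = (0001111000011110000111100001111)·(1001110000010110100011110111100) mod 2 = 0+0+0+1+1+1+0+0+0+0+0+1+0+1+1+0+0+0+0+0+1+1+1+0+0+0+0+1+1+0+0 mod 2 = 1
  s[3] = (0000000111111110000000011111111)·(1001110000010110100011110111100) mod 2 = 0+0+0+0+0+0+0+0+0+0+0+1+0+1+1+0+0+0+0+0+0+0+0+1+0+1+1+1+1+0+0 mod 2 = 0
  s[4] = (0000000000000001111111111111111)·(1001110000010110100011110111100) mod 2 = 0+0+0+0+0+0+0+0+0+0+0+0+0+0+0+0+1+0+0+0+1+1+1+1+0+1+1+1+1+0+0 mod 2 = 1
Syndrome = 01101
Column 22 of H equals this syndrome → error at bit 22 (1-indexed).
Flip bit 22: 1001110000010110100011110111100 → 1001110000010110100010110111100
Extract data bits at positions {3,5,6,7,9,10,11,12,13,14,15,17,18,19,20,21,22,23,24,25,26,27,28,29,30,31}: 01100001011100010110111100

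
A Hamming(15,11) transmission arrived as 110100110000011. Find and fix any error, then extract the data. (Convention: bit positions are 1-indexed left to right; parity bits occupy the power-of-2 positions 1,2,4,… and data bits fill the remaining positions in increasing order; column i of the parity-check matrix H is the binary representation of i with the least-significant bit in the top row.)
Syndrome s = H · r^T (mod 2), r = 110100110000011:
  s[0] = (101010101010101)·(110100110000011) mod 2 = 1+0+0+0+0+0+1+0+0+0+0+0+0+0+1 mod 2 = 1
  s[1] = (011001100110011)·(110100110000011) mod 2 = 0+1+0+0+0+0+1+0+0+0+0+0+0+1+1 mod 2 = 0
  s[2] = (000111100001111)·(110100110000011) mod 2 = 0+0+0+1+0+0+1+0+0+0+0+0+0+1+1 mod 2 = 0
  s[3] = (000000011111111)·(110100110000011) mod 2 = 0+0+0+0+0+0+0+1+0+0+0+0+0+1+1 mod 2 = 1
Syndrome = 1001
Column 9 of H equals this syndrome → error at bit 9 (1-indexed).
Flip bit 9: 110100110000011 → 110100111000011
Extract data bits at positions {3,5,6,7,9,10,11,12,13,14,15}: 00011000011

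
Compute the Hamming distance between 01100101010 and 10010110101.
XOR = 11110011111, count of 1s = 9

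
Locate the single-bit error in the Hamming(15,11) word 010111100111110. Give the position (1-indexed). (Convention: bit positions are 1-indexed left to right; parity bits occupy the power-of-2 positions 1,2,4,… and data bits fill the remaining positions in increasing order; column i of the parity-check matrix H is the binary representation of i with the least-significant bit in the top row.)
Syndrome s = H · r^T (mod 2), r = 010111100111110:
  s[0] = (101010101010101)·(010111100111110) mod 2 = 0+0+0+0+1+0+1+0+0+0+1+0+1+0+0 mod 2 = 0
  s[1] = (011001100110011)·(010111100111110) mod 2 = 0+1+0+0+0+1+1+0+0+1+1+0+0+1+0 mod 2 = 0
  s[2] = (000111100001111)·(010111100111110) mod 2 = 0+0+0+1+1+1+1+0+0+0+0+1+1+1+0 mod 2 = 1
  s[3] = (000000011111111)·(010111100111110) mod 2 = 0+0+0+0+0+0+0+0+0+1+1+1+1+1+0 mod 2 = 1
Syndrome = 0011
Column i of H is the binary representation of i, so the syndrome is the binary index of the flipped bit.
Read s = 0011 with s[0] as LSB: 0·2^0 + 0·2^1 + 1·2^2 + 1·2^3 = 12.
Error is at bit position 12.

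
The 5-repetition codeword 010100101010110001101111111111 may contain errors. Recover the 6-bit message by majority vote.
Split into 5-bit blocks and majority-vote each:
  block 1 = 01010: 2 ones, 3 zeros → 0
  block 2 = 01010: 2 ones, 3 zeros → 0
  block 3 = 10110: 3 ones, 2 zeros → 1
  block 4 = 00110: 2 ones, 3 zeros → 0
  block 5 = 11111: 5 ones, 0 zeros → 1
  block 6 = 11111: 5 ones, 0 zeros → 1
Decoded = 001011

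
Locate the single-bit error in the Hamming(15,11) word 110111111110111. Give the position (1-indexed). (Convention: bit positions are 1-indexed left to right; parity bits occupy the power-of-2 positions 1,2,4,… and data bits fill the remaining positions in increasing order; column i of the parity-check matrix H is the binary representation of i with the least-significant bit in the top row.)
Syndrome s = H · r^T (mod 2), r = 110111111110111:
  s[0] = (101010101010101)·(110111111110111) mod 2 = 1+0+0+0+1+0+1+0+1+0+1+0+1+0+1 mod 2 = 1
  s[1] = (011001100110011)·(110111111110111) mod 2 = 0+1+0+0+0+1+1+0+0+1+1+0+0+1+1 mod 2 = 1
  s[2] = (000111100001111)·(110111111110111) mod 2 = 0+0+0+1+1+1+1+0+0+0+0+0+1+1+1 mod 2 = 1
  s[3] = (000000011111111)·(110111111110111) mod 2 = 0+0+0+0+0+0+0+1+1+1+1+0+1+1+1 mod 2 = 1
Syndrome = 1111
Column i of H is the binary representation of i, so the syndrome is the binary index of the flipped bit.
Read s = 1111 with s[0] as LSB: 1·2^0 + 1·2^1 + 1·2^2 + 1·2^3 = 15.
Error is at bit position 15.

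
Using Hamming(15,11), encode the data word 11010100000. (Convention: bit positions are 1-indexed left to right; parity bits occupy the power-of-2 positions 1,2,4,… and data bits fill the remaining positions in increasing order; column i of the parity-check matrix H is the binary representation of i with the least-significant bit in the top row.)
Codeword c = d · G (mod 2), d = 11010100000:
  c[0] = d·G[:,0] = (11010100000)·(11011010101) mod 2 = 1+1+0+1+0+0+0+0+0+0+0 mod 2 = 1
  c[1] = d·G[:,1] = (11010100000)·(10110110011) mod 2 = 1+0+0+1+0+1+0+0+0+0+0 mod 2 = 1
  c[2] = d·G[:,2] = (11010100000)·(10000000000) mod 2 = 1+0+0+0+0+0+0+0+0+0+0 mod 2 = 1
  c[3] = d·G[:,3] = (11010100000)·(01110001111) mod 2 = 0+1+0+1+0+0+0+0+0+0+0 mod 2 = 0
  c[4] = d·G[:,4] = (11010100000)·(01000000000) mod 2 = 0+1+0+0+0+0+0+0+0+0+0 mod 2 = 1
  c[5] = d·G[:,5] = (11010100000)·(00100000000) mod 2 = 0+0+0+0+0+0+0+0+0+0+0 mod 2 = 0
  c[6] = d·G[:,6] = (11010100000)·(00010000000) mod 2 = 0+0+0+1+0+0+0+0+0+0+0 mod 2 = 1
  c[7] = d·G[:,7] = (11010100000)·(00001111111) mod 2 = 0+0+0+0+0+1+0+0+0+0+0 mod 2 = 1
  c[8] = d·G[:,8] = (11010100000)·(00001000000) mod 2 = 0+0+0+0+0+0+0+0+0+0+0 mod 2 = 0
  c[9] = d·G[:,9] = (11010100000)·(00000100000) mod 2 = 0+0+0+0+0+1+0+0+0+0+0 mod 2 = 1
  c[10] = d·G[:,10] = (11010100000)·(00000010000) mod 2 = 0+0+0+0+0+0+0+0+0+0+0 mod 2 = 0
  c[11] = d·G[:,11] = (11010100000)·(00000001000) mod 2 = 0+0+0+0+0+0+0+0+0+0+0 mod 2 = 0
  c[12] = d·G[:,12] = (11010100000)·(00000000100) mod 2 = 0+0+0+0+0+0+0+0+0+0+0 mod 2 = 0
  c[13] = d·G[:,13] = (11010100000)·(00000000010) mod 2 = 0+0+0+0+0+0+0+0+0+0+0 mod 2 = 0
  c[14] = d·G[:,14] = (11010100000)·(00000000001) mod 2 = 0+0+0+0+0+0+0+0+0+0+0 mod 2 = 0
Codeword = 111010110100000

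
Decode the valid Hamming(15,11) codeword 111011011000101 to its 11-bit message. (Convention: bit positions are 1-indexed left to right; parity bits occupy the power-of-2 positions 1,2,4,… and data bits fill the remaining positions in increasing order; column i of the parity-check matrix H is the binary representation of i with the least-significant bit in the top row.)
Parity bits occupy power-of-2 positions; data bits are at positions {3,5,6,7,9,10,11,12,13,14,15} (1-indexed).
Extract: c[3]=1 c[5]=1 c[6]=1 c[7]=0 c[9]=1 c[10]=0 c[11]=0 c[12]=0 c[13]=1 c[14]=0 c[15]=1
Data = 11101000101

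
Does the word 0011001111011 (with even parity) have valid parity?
Sum of all bits: 0+0+1+1+0+0+1+1+1+1+0+1+1 = 8; 8 mod 2 = 0. Result is 0 → valid parity.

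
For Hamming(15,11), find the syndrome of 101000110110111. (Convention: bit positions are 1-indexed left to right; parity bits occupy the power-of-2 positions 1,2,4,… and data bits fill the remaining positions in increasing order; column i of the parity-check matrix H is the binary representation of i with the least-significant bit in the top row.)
Syndrome s = H · r^T (mod 2), r = 101000110110111:
  s[0] = (101010101010101)·(101000110110111) mod 2 = 1+0+1+0+0+0+1+0+0+0+1+0+1+0+1 mod 2 = 0
  s[1] = (011001100110011)·(101000110110111) mod 2 = 0+0+1+0+0+0+1+0+0+1+1+0+0+1+1 mod 2 = 0
  s[2] = (000111100001111)·(101000110110111) mod 2 = 0+0+0+0+0+0+1+0+0+0+0+0+1+1+1 mod 2 = 0
  s[3] = (000000011111111)·(101000110110111) mod 2 = 0+0+0+0+0+0+0+1+0+1+1+0+1+1+1 mod 2 = 0
Syndrome = 0000
s = 0: no error detected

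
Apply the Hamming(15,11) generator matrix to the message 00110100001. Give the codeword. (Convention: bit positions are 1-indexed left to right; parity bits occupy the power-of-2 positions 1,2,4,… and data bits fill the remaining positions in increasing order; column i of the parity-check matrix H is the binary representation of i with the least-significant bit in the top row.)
Codeword c = d · G (mod 2), d = 00110100001:
  c[0] = d·G[:,0] = (00110100001)·(11011010101) mod 2 = 0+0+0+1+0+0+0+0+0+0+1 mod 2 = 0
  c[1] = d·G[:,1] = (00110100001)·(10110110011) mod 2 = 0+0+1+1+0+1+0+0+0+0+1 mod 2 = 0
  c[2] = d·G[:,2] = (00110100001)·(10000000000) mod 2 = 0+0+0+0+0+0+0+0+0+0+0 mod 2 = 0
  c[3] = d·G[:,3] = (00110100001)·(01110001111) mod 2 = 0+0+1+1+0+0+0+0+0+0+1 mod 2 = 1
  c[4] = d·G[:,4] = (00110100001)·(01000000000) mod 2 = 0+0+0+0+0+0+0+0+0+0+0 mod 2 = 0
  c[5] = d·G[:,5] = (00110100001)·(00100000000) mod 2 = 0+0+1+0+0+0+0+0+0+0+0 mod 2 = 1
  c[6] = d·G[:,6] = (00110100001)·(00010000000) mod 2 = 0+0+0+1+0+0+0+0+0+0+0 mod 2 = 1
  c[7] = d·G[:,7] = (00110100001)·(00001111111) mod 2 = 0+0+0+0+0+1+0+0+0+0+1 mod 2 = 0
  c[8] = d·G[:,8] = (00110100001)·(00001000000) mod 2 = 0+0+0+0+0+0+0+0+0+0+0 mod 2 = 0
  c[9] = d·G[:,9] = (00110100001)·(00000100000) mod 2 = 0+0+0+0+0+1+0+0+0+0+0 mod 2 = 1
  c[10] = d·G[:,10] = (00110100001)·(00000010000) mod 2 = 0+0+0+0+0+0+0+0+0+0+0 mod 2 = 0
  c[11] = d·G[:,11] = (00110100001)·(00000001000) mod 2 = 0+0+0+0+0+0+0+0+0+0+0 mod 2 = 0
  c[12] = d·G[:,12] = (00110100001)·(00000000100) mod 2 = 0+0+0+0+0+0+0+0+0+0+0 mod 2 = 0
  c[13] = d·G[:,13] = (00110100001)·(00000000010) mod 2 = 0+0+0+0+0+0+0+0+0+0+0 mod 2 = 0
  c[14] = d·G[:,14] = (00110100001)·(00000000001) mod 2 = 0+0+0+0+0+0+0+0+0+0+1 mod 2 = 1
Codeword = 000101100100001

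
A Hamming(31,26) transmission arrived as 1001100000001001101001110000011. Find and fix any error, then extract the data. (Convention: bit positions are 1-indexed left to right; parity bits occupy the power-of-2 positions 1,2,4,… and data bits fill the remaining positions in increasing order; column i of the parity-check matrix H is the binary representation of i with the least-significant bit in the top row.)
Syndrome s = H · r^T (mod 2), r = 1001100000001001101001110000011:
  s[0] = (1010101010101010101010101010101)·(1001100000001001101001110000011) mod 2 = 1+0+0+0+1+0+0+0+0+0+0+0+1+0+0+0+1+0+1+0+0+0+1+0+0+0+0+0+0+0+1 mod 2 = 1
  s[1] = (0110011001100110011001100110011)·(1001100000001001101001110000011) mod 2 = 0+0+0+0+0+0+0+0+0+0+0+0+0+0+0+0+0+0+1+0+0+1+1+0+0+0+0+0+0+1+1 mod 2 = 1
  s[2] = (0001111000011110000111100001111)·(1001100000001001101001110000011) mod 2 = 0+0+0+1+1+0+0+0+0+0+0+0+1+0+0+0+0+0+0+0+0+1+1+0+0+0+0+0+0+1+1 mod 2 = 1
  s[3] = (0000000111111110000000011111111)·(1001100000001001101001110000011) mod 2 = 0+0+0+0+0+0+0+0+0+0+0+0+1+0+0+0+0+0+0+0+0+0+0+1+0+0+0+0+0+1+1 mod 2 = 0
  s[4] = (0000000000000001111111111111111)·(1001100000001001101001110000011) mod 2 = 0+0+0+0+0+0+0+0+0+0+0+0+0+0+0+1+1+0+1+0+0+1+1+1+0+0+0+0+0+1+1 mod 2 = 0
Syndrome = 11100
Column 7 of H equals this syndrome → error at bit 7 (1-indexed).
Flip bit 7: 1001100000001001101001110000011 → 1001101000001001101001110000011
Extract data bits at positions {3,5,6,7,9,10,11,12,13,14,15,17,18,19,20,21,22,23,24,25,26,27,28,29,30,31}: 01010000100101001110000011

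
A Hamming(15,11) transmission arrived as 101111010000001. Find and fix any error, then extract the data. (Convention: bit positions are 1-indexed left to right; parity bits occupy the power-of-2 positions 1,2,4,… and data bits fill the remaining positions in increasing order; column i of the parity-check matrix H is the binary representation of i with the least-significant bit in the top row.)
Syndrome s = H · r^T (mod 2), r = 101111010000001:
  s[0] = (101010101010101)·(101111010000001) mod 2 = 1+0+1+0+1+0+0+0+0+0+0+0+0+0+1 mod 2 = 0
  s[1] = (011001100110011)·(101111010000001) mod 2 = 0+0+1+0+0+1+0+0+0+0+0+0+0+0+1 mod 2 = 1
  s[2] = (000111100001111)·(101111010000001) mod 2 = 0+0+0+1+1+1+0+0+0+0+0+0+0+0+1 mod 2 = 0
  s[3] = (000000011111111)·(101111010000001) mod 2 = 0+0+0+0+0+0+0+1+0+0+0+0+0+0+1 mod 2 = 0
Syndrome = 0100
Column 2 of H equals this syndrome → error at bit 2 (1-indexed).
Flip bit 2: 101111010000001 → 111111010000001
Extract data bits at positions {3,5,6,7,9,10,11,12,13,14,15}: 11100000001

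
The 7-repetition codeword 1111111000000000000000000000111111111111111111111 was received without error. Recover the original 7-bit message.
Split into 7-bit blocks: 1111111 0000000 0000000 0000000 1111111 1111111 1111111
Data = 1000111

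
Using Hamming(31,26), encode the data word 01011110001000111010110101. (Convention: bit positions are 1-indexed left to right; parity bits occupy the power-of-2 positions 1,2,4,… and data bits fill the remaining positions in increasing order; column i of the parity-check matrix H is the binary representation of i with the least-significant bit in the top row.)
Codeword c = d · G (mod 2), d = 01011110001000111010110101:
  c[0] = d·G[:,0] = (01011110001000111010110101)·(11011010101101010101010101) mod 2 = 0+1+0+1+1+0+1+0+0+0+1+0+0+0+0+1+0+0+0+0+0+1+0+1+0+1 mod 2 = 1
  c[1] = d·G[:,1] = (01011110001000111010110101)·(10110110011011001100110011) mod 2 = 0+0+0+1+0+1+1+0+0+0+1+0+0+0+0+0+1+0+0+0+1+1+0+0+0+1 mod 2 = 0
  c[2] = d·G[:,2] = (01011110001000111010110101)·(10000000000000000000000000) mod 2 = 0+0+0+0+0+0+0+0+0+0+0+0+0+0+0+0+0+0+0+0+0+0+0+0+0+0 mod 2 = 0
  c[3] = d·G[:,3] = (01011110001000111010110101)·(01110001111000111100001111) mod 2 = 0+1+0+1+0+0+0+0+0+0+1+0+0+0+1+1+1+0+0+0+0+0+0+1+0+1 mod 2 = 0
  c[4] = d·G[:,4] = (01011110001000111010110101)·(01000000000000000000000000) mod 2 = 0+1+0+0+0+0+0+0+0+0+0+0+0+0+0+0+0+0+0+0+0+0+0+0+0+0 mod 2 = 1
  c[5] = d·G[:,5] = (01011110001000111010110101)·(00100000000000000000000000) mod 2 = 0+0+0+0+0+0+0+0+0+0+0+0+0+0+0+0+0+0+0+0+0+0+0+0+0+0 mod 2 = 0
  c[6] = d·G[:,6] = (01011110001000111010110101)·(00010000000000000000000000) mod 2 = 0+0+0+1+0+0+0+0+0+0+0+0+0+0+0+0+0+0+0+0+0+0+0+0+0+0 mod 2 = 1
  c[7] = d·G[:,7] = (01011110001000111010110101)·(00001111111000000011111111) mod 2 = 0+0+0+0+1+1+1+0+0+0+1+0+0+0+0+0+0+0+1+0+1+1+0+1+0+1 mod 2 = 1
  c[8] = d·G[:,8] = (01011110001000111010110101)·(00001000000000000000000000) mod 2 = 0+0+0+0+1+0+0+0+0+0+0+0+0+0+0+0+0+0+0+0+0+0+0+0+0+0 mod 2 = 1
  c[9] = d·G[:,9] = (01011110001000111010110101)·(00000100000000000000000000) mod 2 = 0+0+0+0+0+1+0+0+0+0+0+0+0+0+0+0+0+0+0+0+0+0+0+0+0+0 mod 2 = 1
  c[10] = d·G[:,10] = (01011110001000111010110101)·(00000010000000000000000000) mod 2 = 0+0+0+0+0+0+1+0+0+0+0+0+0+0+0+0+0+0+0+0+0+0+0+0+0+0 mod 2 = 1
  c[11] = d·G[:,11] = (01011110001000111010110101)·(00000001000000000000000000) mod 2 = 0+0+0+0+0+0+0+0+0+0+0+0+0+0+0+0+0+0+0+0+0+0+0+0+0+0 mod 2 = 0
  c[12] = d·G[:,12] = (01011110001000111010110101)·(00000000100000000000000000) mod 2 = 0+0+0+0+0+0+0+0+0+0+0+0+0+0+0+0+0+0+0+0+0+0+0+0+0+0 mod 2 = 0
  c[13] = d·G[:,13] = (01011110001000111010110101)·(00000000010000000000000000) mod 2 = 0+0+0+0+0+0+0+0+0+0+0+0+0+0+0+0+0+0+0+0+0+0+0+0+0+0 mod 2 = 0
  c[14] = d·G[:,14] = (01011110001000111010110101)·(00000000001000000000000000) mod 2 = 0+0+0+0+0+0+0+0+0+0+1+0+0+0+0+0+0+0+0+0+0+0+0+0+0+0 mod 2 = 1
  c[15] = d·G[:,15] = (01011110001000111010110101)·(00000000000111111111111111) mod 2 = 0+0+0+0+0+0+0+0+0+0+0+0+0+0+1+1+1+0+1+0+1+1+0+1+0+1 mod 2 = 0
  c[16] = d·G[:,16] = (01011110001000111010110101)·(00000000000100000000000000) mod 2 = 0+0+0+0+0+0+0+0+0+0+0+0+0+0+0+0+0+0+0+0+0+0+0+0+0+0 mod 2 = 0
  c[17] = d·G[:,17] = (01011110001000111010110101)·(00000000000010000000000000) mod 2 = 0+0+0+0+0+0+0+0+0+0+0+0+0+0+0+0+0+0+0+0+0+0+0+0+0+0 mod 2 = 0
  c[18] = d·G[:,18] = (01011110001000111010110101)·(00000000000001000000000000) mod 2 = 0+0+0+0+0+0+0+0+0+0+0+0+0+0+0+0+0+0+0+0+0+0+0+0+0+0 mod 2 = 0
  c[19] = d·G[:,19] = (01011110001000111010110101)·(00000000000000100000000000) mod 2 = 0+0+0+0+0+0+0+0+0+0+0+0+0+0+1+0+0+0+0+0+0+0+0+0+0+0 mod 2 = 1
  c[20] = d·G[:,20] = (01011110001000111010110101)·(00000000000000010000000000) mod 2 = 0+0+0+0+0+0+0+0+0+0+0+0+0+0+0+1+0+0+0+0+0+0+0+0+0+0 mod 2 = 1
  c[21] = d·G[:,21] = (01011110001000111010110101)·(00000000000000001000000000) mod 2 = 0+0+0+0+0+0+0+0+0+0+0+0+0+0+0+0+1+0+0+0+0+0+0+0+0+0 mod 2 = 1
  c[22] = d·G[:,22] = (01011110001000111010110101)·(00000000000000000100000000) mod 2 = 0+0+0+0+0+0+0+0+0+0+0+0+0+0+0+0+0+0+0+0+0+0+0+0+0+0 mod 2 = 0
  c[23] = d·G[:,23] = (01011110001000111010110101)·(00000000000000000010000000) mod 2 = 0+0+0+0+0+0+0+0+0+0+0+0+0+0+0+0+0+0+1+0+0+0+0+0+0+0 mod 2 = 1
  c[24] = d·G[:,24] = (01011110001000111010110101)·(00000000000000000001000000) mod 2 = 0+0+0+0+0+0+0+0+0+0+0+0+0+0+0+0+0+0+0+0+0+0+0+0+0+0 mod 2 = 0
  c[25] = d·G[:,25] = (01011110001000111010110101)·(00000000000000000000100000) mod 2 = 0+0+0+0+0+0+0+0+0+0+0+0+0+0+0+0+0+0+0+0+1+0+0+0+0+0 mod 2 = 1
  c[26] = d·G[:,26] = (01011110001000111010110101)·(00000000000000000000010000) mod 2 = 0+0+0+0+0+0+0+0+0+0+0+0+0+0+0+0+0+0+0+0+0+1+0+0+0+0 mod 2 = 1
  c[27] = d·G[:,27] = (01011110001000111010110101)·(00000000000000000000001000) mod 2 = 0+0+0+0+0+0+0+0+0+0+0+0+0+0+0+0+0+0+0+0+0+0+0+0+0+0 mod 2 = 0
  c[28] = d·G[:,28] = (01011110001000111010110101)·(00000000000000000000000100) mod 2 = 0+0+0+0+0+0+0+0+0+0+0+0+0+0+0+0+0+0+0+0+0+0+0+1+0+0 mod 2 = 1
  c[29] = d·G[:,29] = (01011110001000111010110101)·(00000000000000000000000010) mod 2 = 0+0+0+0+0+0+0+0+0+0+0+0+0+0+0+0+0+0+0+0+0+0+0+0+0+0 mod 2 = 0
  c[30] = d·G[:,30] = (01011110001000111010110101)·(00000000000000000000000001) mod 2 = 0+0+0+0+0+0+0+0+0+0+0+0+0+0+0+0+0+0+0+0+0+0+0+0+0+1 mod 2 = 1
Codeword = 1000101111100010000111010110101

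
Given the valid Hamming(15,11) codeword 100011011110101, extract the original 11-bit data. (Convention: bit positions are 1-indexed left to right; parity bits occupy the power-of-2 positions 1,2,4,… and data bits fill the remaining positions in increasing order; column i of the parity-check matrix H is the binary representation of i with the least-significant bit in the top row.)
Parity bits occupy power-of-2 positions; data bits are at positions {3,5,6,7,9,10,11,12,13,14,15} (1-indexed).
Extract: c[3]=0 c[5]=1 c[6]=1 c[7]=0 c[9]=1 c[10]=1 c[11]=1 c[12]=0 c[13]=1 c[14]=0 c[15]=1
Data = 01101110101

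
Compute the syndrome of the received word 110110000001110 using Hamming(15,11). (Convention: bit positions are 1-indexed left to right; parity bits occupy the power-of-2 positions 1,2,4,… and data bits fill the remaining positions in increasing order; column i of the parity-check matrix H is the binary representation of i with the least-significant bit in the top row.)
Syndrome s = H · r^T (mod 2), r = 110110000001110:
  s[0] = (101010101010101)·(110110000001110) mod 2 = 1+0+0+0+1+0+0+0+0+0+0+0+1+0+0 mod 2 = 1
  s[1] = (011001100110011)·(110110000001110) mod 2 = 0+1+0+0+0+0+0+0+0+0+0+0+0+1+0 mod 2 = 0
  s[2] = (000111100001111)·(110110000001110) mod 2 = 0+0+0+1+1+0+0+0+0+0+0+1+1+1+0 mod 2 = 1
  s[3] = (000000011111111)·(110110000001110) mod 2 = 0+0+0+0+0+0+0+0+0+0+0+1+1+1+0 mod 2 = 1
Syndrome = 1011
Non-zero syndrome: error at position 13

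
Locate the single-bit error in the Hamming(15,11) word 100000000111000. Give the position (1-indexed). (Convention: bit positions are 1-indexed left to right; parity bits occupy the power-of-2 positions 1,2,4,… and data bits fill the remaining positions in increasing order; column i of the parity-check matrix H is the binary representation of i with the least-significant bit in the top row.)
Syndrome s = H · r^T (mod 2), r = 100000000111000:
  s[0] = (101010101010101)·(100000000111000) mod 2 = 1+0+0+0+0+0+0+0+0+0+1+0+0+0+0 mod 2 = 0
  s[1] = (011001100110011)·(100000000111000) mod 2 = 0+0+0+0+0+0+0+0+0+1+1+0+0+0+0 mod 2 = 0
  s[2] = (000111100001111)·(100000000111000) mod 2 = 0+0+0+0+0+0+0+0+0+0+0+1+0+0+0 mod 2 = 1
  s[3] = (000000011111111)·(100000000111000) mod 2 = 0+0+0+0+0+0+0+0+0+1+1+1+0+0+0 mod 2 = 1
Syndrome = 0011
Column i of H is the binary representation of i, so the syndrome is the binary index of the flipped bit.
Read s = 0011 with s[0] as LSB: 0·2^0 + 0·2^1 + 1·2^2 + 1·2^3 = 12.
Error is at bit position 12.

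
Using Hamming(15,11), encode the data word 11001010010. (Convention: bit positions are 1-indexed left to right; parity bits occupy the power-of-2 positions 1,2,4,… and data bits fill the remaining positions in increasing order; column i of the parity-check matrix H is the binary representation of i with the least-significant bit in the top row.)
Codeword c = d · G (mod 2), d = 11001010010:
  c[0] = d·G[:,0] = (11001010010)·(11011010101) mod 2 = 1+1+0+0+1+0+1+0+0+0+0 mod 2 = 0
  c[1] = d·G[:,1] = (11001010010)·(10110110011) mod 2 = 1+0+0+0+0+0+1+0+0+1+0 mod 2 = 1
  c[2] = d·G[:,2] = (11001010010)·(10000000000) mod 2 = 1+0+0+0+0+0+0+0+0+0+0 mod 2 = 1
  c[3] = d·G[:,3] = (11001010010)·(01110001111) mod 2 = 0+1+0+0+0+0+0+0+0+1+0 mod 2 = 0
  c[4] = d·G[:,4] = (11001010010)·(01000000000) mod 2 = 0+1+0+0+0+0+0+0+0+0+0 mod 2 = 1
  c[5] = d·G[:,5] = (11001010010)·(00100000000) mod 2 = 0+0+0+0+0+0+0+0+0+0+0 mod 2 = 0
  c[6] = d·G[:,6] = (11001010010)·(00010000000) mod 2 = 0+0+0+0+0+0+0+0+0+0+0 mod 2 = 0
  c[7] = d·G[:,7] = (11001010010)·(00001111111) mod 2 = 0+0+0+0+1+0+1+0+0+1+0 mod 2 = 1
  c[8] = d·G[:,8] = (11001010010)·(00001000000) mod 2 = 0+0+0+0+1+0+0+0+0+0+0 mod 2 = 1
  c[9] = d·G[:,9] = (11001010010)·(00000100000) mod 2 = 0+0+0+0+0+0+0+0+0+0+0 mod 2 = 0
  c[10] = d·G[:,10] = (11001010010)·(00000010000) mod 2 = 0+0+0+0+0+0+1+0+0+0+0 mod 2 = 1
  c[11] = d·G[:,11] = (11001010010)·(00000001000) mod 2 = 0+0+0+0+0+0+0+0+0+0+0 mod 2 = 0
  c[12] = d·G[:,12] = (11001010010)·(00000000100) mod 2 = 0+0+0+0+0+0+0+0+0+0+0 mod 2 = 0
  c[13] = d·G[:,13] = (11001010010)·(00000000010) mod 2 = 0+0+0+0+0+0+0+0+0+1+0 mod 2 = 1
  c[14] = d·G[:,14] = (11001010010)·(00000000001) mod 2 = 0+0+0+0+0+0+0+0+0+0+0 mod 2 = 0
Codeword = 011010011010010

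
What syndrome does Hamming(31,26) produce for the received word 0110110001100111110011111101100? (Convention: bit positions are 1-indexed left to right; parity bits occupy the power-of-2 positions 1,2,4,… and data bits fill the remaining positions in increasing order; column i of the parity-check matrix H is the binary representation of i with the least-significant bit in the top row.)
Syndrome s = H · r^T (mod 2), r = 0110110001100111110011111101100:
  s[0] = (1010101010101010101010101010101)·(0110110001100111110011111101100) mod 2 = 0+0+1+0+1+0+0+0+0+0+1+0+0+0+1+0+1+0+0+0+1+0+1+0+1+0+0+0+1+0+0 mod 2 = 1
  s[1] = (0110011001100110011001100110011)·(0110110001100111110011111101100) mod 2 = 0+1+1+0+0+1+0+0+0+1+1+0+0+1+1+0+0+1+0+0+0+1+1+0+0+1+0+0+0+0+0 mod 2 = 1
  s[2] = (0001111000011110000111100001111)·(0110110001100111110011111101100) mod 2 = 0+0+0+0+1+1+0+0+0+0+0+0+0+1+1+0+0+0+0+0+1+1+1+0+0+0+0+1+1+0+0 mod 2 = 1
  s[3] = (0000000111111110000000011111111)·(0110110001100111110011111101100) mod 2 = 0+0+0+0+0+0+0+0+0+1+1+0+0+1+1+0+0+0+0+0+0+0+0+1+1+1+0+1+1+0+0 mod 2 = 1
  s[4] = (0000000000000001111111111111111)·(0110110001100111110011111101100) mod 2 = 0+0+0+0+0+0+0+0+0+0+0+0+0+0+0+1+1+1+0+0+1+1+1+1+1+1+0+1+1+0+0 mod 2 = 1
Syndrome = 11111
Non-zero syndrome: error at position 31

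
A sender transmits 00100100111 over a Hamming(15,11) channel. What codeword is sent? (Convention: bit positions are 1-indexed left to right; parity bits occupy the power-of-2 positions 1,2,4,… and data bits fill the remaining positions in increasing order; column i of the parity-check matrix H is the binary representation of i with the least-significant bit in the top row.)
Codeword c = d · G (mod 2), d = 00100100111:
  c[0] = d·G[:,0] = (00100100111)·(11011010101) mod 2 = 0+0+0+0+0+0+0+0+1+0+1 mod 2 = 0
  c[1] = d·G[:,1] = (00100100111)·(10110110011) mod 2 = 0+0+1+0+0+1+0+0+0+1+1 mod 2 = 0
  c[2] = d·G[:,2] = (00100100111)·(10000000000) mod 2 = 0+0+0+0+0+0+0+0+0+0+0 mod 2 = 0
  c[3] = d·G[:,3] = (00100100111)·(01110001111) mod 2 = 0+0+1+0+0+0+0+0+1+1+1 mod 2 = 0
  c[4] = d·G[:,4] = (00100100111)·(01000000000) mod 2 = 0+0+0+0+0+0+0+0+0+0+0 mod 2 = 0
  c[5] = d·G[:,5] = (00100100111)·(00100000000) mod 2 = 0+0+1+0+0+0+0+0+0+0+0 mod 2 = 1
  c[6] = d·G[:,6] = (00100100111)·(00010000000) mod 2 = 0+0+0+0+0+0+0+0+0+0+0 mod 2 = 0
  c[7] = d·G[:,7] = (00100100111)·(00001111111) mod 2 = 0+0+0+0+0+1+0+0+1+1+1 mod 2 = 0
  c[8] = d·G[:,8] = (00100100111)·(00001000000) mod 2 = 0+0+0+0+0+0+0+0+0+0+0 mod 2 = 0
  c[9] = d·G[:,9] = (00100100111)·(00000100000) mod 2 = 0+0+0+0+0+1+0+0+0+0+0 mod 2 = 1
  c[10] = d·G[:,10] = (00100100111)·(00000010000) mod 2 = 0+0+0+0+0+0+0+0+0+0+0 mod 2 = 0
  c[11] = d·G[:,11] = (00100100111)·(00000001000) mod 2 = 0+0+0+0+0+0+0+0+0+0+0 mod 2 = 0
  c[12] = d·G[:,12] = (00100100111)·(00000000100) mod 2 = 0+0+0+0+0+0+0+0+1+0+0 mod 2 = 1
  c[13] = d·G[:,13] = (00100100111)·(00000000010) mod 2 = 0+0+0+0+0+0+0+0+0+1+0 mod 2 = 1
  c[14] = d·G[:,14] = (00100100111)·(00000000001) mod 2 = 0+0+0+0+0+0+0+0+0+0+1 mod 2 = 1
Codeword = 000001000100111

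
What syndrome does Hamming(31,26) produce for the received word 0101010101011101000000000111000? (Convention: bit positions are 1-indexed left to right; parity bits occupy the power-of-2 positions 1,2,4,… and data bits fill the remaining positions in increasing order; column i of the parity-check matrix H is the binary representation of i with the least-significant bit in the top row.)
Syndrome s = H · r^T (mod 2), r = 0101010101011101000000000111000:
  s[0] = (1010101010101010101010101010101)·(0101010101011101000000000111000) mod 2 = 0+0+0+0+0+0+0+0+0+0+0+0+1+0+0+0+0+0+0+0+0+0+0+0+0+0+1+0+0+0+0 mod 2 = 0
  s[1] = (0110011001100110011001100110011)·(0101010101011101000000000111000) mod 2 = 0+1+0+0+0+1+0+0+0+1+0+0+0+1+0+0+0+0+0+0+0+0+0+0+0+1+1+0+0+0+0 mod 2 = 0
  s[2] = (0001111000011110000111100001111)·(0101010101011101000000000111000) mod 2 = 0+0+0+1+0+1+0+0+0+0+0+1+1+1+0+0+0+0+0+0+0+0+0+0+0+0+0+1+0+0+0 mod 2 = 0
  s[3] = (0000000111111110000000011111111)·(0101010101011101000000000111000) mod 2 = 0+0+0+0+0+0+0+1+0+1+0+1+1+1+0+0+0+0+0+0+0+0+0+0+0+1+1+1+0+0+0 mod 2 = 0
  s[4] = (0000000000000001111111111111111)·(0101010101011101000000000111000) mod 2 = 0+0+0+0+0+0+0+0+0+0+0+0+0+0+0+1+0+0+0+0+0+0+0+0+0+1+1+1+0+0+0 mod 2 = 0
Syndrome = 00000
s = 0: no error detected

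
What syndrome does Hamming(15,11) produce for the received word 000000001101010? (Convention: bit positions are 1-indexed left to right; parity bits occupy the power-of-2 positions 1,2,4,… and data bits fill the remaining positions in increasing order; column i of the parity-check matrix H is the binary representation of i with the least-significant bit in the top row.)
Syndrome s = H · r^T (mod 2), r = 000000001101010:
  s[0] = (101010101010101)·(000000001101010) mod 2 = 0+0+0+0+0+0+0+0+1+0+0+0+0+0+0 mod 2 = 1
  s[1] = (011001100110011)·(000000001101010) mod 2 = 0+0+0+0+0+0+0+0+0+1+0+0+0+1+0 mod 2 = 0
  s[2] = (000111100001111)·(000000001101010) mod 2 = 0+0+0+0+0+0+0+0+0+0+0+1+0+1+0 mod 2 = 0
  s[3] = (000000011111111)·(000000001101010) mod 2 = 0+0+0+0+0+0+0+0+1+1+0+1+0+1+0 mod 2 = 0
Syndrome = 1000
Non-zero syndrome: error at position 1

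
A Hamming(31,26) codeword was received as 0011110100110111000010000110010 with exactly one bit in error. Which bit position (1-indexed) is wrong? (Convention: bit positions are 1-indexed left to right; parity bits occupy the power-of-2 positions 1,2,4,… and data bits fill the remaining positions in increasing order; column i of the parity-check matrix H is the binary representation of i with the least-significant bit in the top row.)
Syndrome s = H · r^T (mod 2), r = 0011110100110111000010000110010:
  s[0] = (1010101010101010101010101010101)·(0011110100110111000010000110010) mod 2 = 0+0+1+0+1+0+0+0+0+0+1+0+0+0+1+0+0+0+0+0+1+0+0+0+0+0+1+0+0+0+0 mod 2 = 0
  s[1] = (0110011001100110011001100110011)·(0011110100110111000010000110010) mod 2 = 0+0+1+0+0+1+0+0+0+0+1+0+0+1+1+0+0+0+0+0+0+0+0+0+0+1+1+0+0+1+0 mod 2 = 0
  s[2] = (0001111000011110000111100001111)·(0011110100110111000010000110010) mod 2 = 0+0+0+1+1+1+0+0+0+0+0+1+0+1+1+0+0+0+0+0+1+0+0+0+0+0+0+0+0+1+0 mod 2 = 0
  s[3] = (0000000111111110000000011111111)·(0011110100110111000010000110010) mod 2 = 0+0+0+0+0+0+0+1+0+0+1+1+0+1+1+0+0+0+0+0+0+0+0+0+0+1+1+0+0+1+0 mod 2 = 0
  s[4] = (0000000000000001111111111111111)·(0011110100110111000010000110010) mod 2 = 0+0+0+0+0+0+0+0+0+0+0+0+0+0+0+1+0+0+0+0+1+0+0+0+0+1+1+0+0+1+0 mod 2 = 1
Syndrome = 00001
Column i of H is the binary representation of i, so the syndrome is the binary index of the flipped bit.
Read s = 00001 with s[0] as LSB: 0·2^0 + 0·2^1 + 0·2^2 + 0·2^3 + 1·2^4 = 16.
Error is at bit position 16.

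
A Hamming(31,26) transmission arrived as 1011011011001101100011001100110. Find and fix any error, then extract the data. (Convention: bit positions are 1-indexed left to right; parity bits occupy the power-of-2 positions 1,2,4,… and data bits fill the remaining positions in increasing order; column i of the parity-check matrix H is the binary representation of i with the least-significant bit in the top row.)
Syndrome s = H · r^T (mod 2), r = 1011011011001101100011001100110:
  s[0] = (1010101010101010101010101010101)·(1011011011001101100011001100110) mod 2 = 1+0+1+0+0+0+1+0+1+0+0+0+1+0+0+0+1+0+0+0+1+0+0+0+1+0+0+0+1+0+0 mod 2 = 1
  s[1] = (0110011001100110011001100110011)·(1011011011001101100011001100110) mod 2 = 0+0+1+0+0+1+1+0+0+1+0+0+0+1+0+0+0+0+0+0+0+1+0+0+0+1+0+0+0+1+0 mod 2 = 0
  s[2] = (0001111000011110000111100001111)·(1011011011001101100011001100110) mod 2 = 0+0+0+1+0+1+1+0+0+0+0+0+1+1+0+0+0+0+0+0+1+1+0+0+0+0+0+0+1+1+0 mod 2 = 1
  s[3] = (0000000111111110000000011111111)·(1011011011001101100011001100110) mod 2 = 0+0+0+0+0+0+0+0+1+1+0+0+1+1+0+0+0+0+0+0+0+0+0+0+1+1+0+0+1+1+0 mod 2 = 0
  s[4] = (0000000000000001111111111111111)·(1011011011001101100011001100110) mod 2 = 0+0+0+0+0+0+0+0+0+0+0+0+0+0+0+1+1+0+0+0+1+1+0+0+1+1+0+0+1+1+0 mod 2 = 0
Syndrome = 10100
Column 5 of H equals this syndrome → error at bit 5 (1-indexed).
Flip bit 5: 1011011011001101100011001100110 → 1011111011001101100011001100110
Extract data bits at positions {3,5,6,7,9,10,11,12,13,14,15,17,18,19,20,21,22,23,24,25,26,27,28,29,30,31}: 11111100110100011001100110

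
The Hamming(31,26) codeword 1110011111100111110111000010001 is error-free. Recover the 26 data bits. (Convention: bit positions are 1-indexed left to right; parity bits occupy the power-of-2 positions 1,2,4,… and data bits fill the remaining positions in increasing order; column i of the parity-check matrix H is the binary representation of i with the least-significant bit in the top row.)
Parity bits occupy power-of-2 positions; data bits are at positions {3,5,6,7,9,10,11,12,13,14,15,17,18,19,20,21,22,23,24,25,26,27,28,29,30,31} (1-indexed).
Extract: c[3]=1 c[5]=0 c[6]=1 c[7]=1 c[9]=1 c[10]=1 c[11]=1 c[12]=0 c[13]=0 c[14]=1 c[15]=1 c[17]=1 c[18]=1 c[19]=0 c[20]=1 c[21]=1 c[22]=1 c[23]=0 c[24]=0 c[25]=0 c[26]=0 c[27]=1 c[28]=0 c[29]=0 c[30]=0 c[31]=1
Data = 10111110011110111000010001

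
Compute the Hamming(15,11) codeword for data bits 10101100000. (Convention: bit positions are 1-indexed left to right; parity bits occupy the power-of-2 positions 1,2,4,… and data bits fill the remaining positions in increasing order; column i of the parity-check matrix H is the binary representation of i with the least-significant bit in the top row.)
Codeword c = d · G (mod 2), d = 10101100000:
  c[0] = d·G[:,0] = (10101100000)·(11011010101) mod 2 = 1+0+0+0+1+0+0+0+0+0+0 mod 2 = 0
  c[1] = d·G[:,1] = (10101100000)·(10110110011) mod 2 = 1+0+1+0+0+1+0+0+0+0+0 mod 2 = 1
  c[2] = d·G[:,2] = (10101100000)·(10000000000) mod 2 = 1+0+0+0+0+0+0+0+0+0+0 mod 2 = 1
  c[3] = d·G[:,3] = (10101100000)·(01110001111) mod 2 = 0+0+1+0+0+0+0+0+0+0+0 mod 2 = 1
  c[4] = d·G[:,4] = (10101100000)·(01000000000) mod 2 = 0+0+0+0+0+0+0+0+0+0+0 mod 2 = 0
  c[5] = d·G[:,5] = (10101100000)·(00100000000) mod 2 = 0+0+1+0+0+0+0+0+0+0+0 mod 2 = 1
  c[6] = d·G[:,6] = (10101100000)·(00010000000) mod 2 = 0+0+0+0+0+0+0+0+0+0+0 mod 2 = 0
  c[7] = d·G[:,7] = (10101100000)·(00001111111) mod 2 = 0+0+0+0+1+1+0+0+0+0+0 mod 2 = 0
  c[8] = d·G[:,8] = (10101100000)·(00001000000) mod 2 = 0+0+0+0+1+0+0+0+0+0+0 mod 2 = 1
  c[9] = d·G[:,9] = (10101100000)·(00000100000) mod 2 = 0+0+0+0+0+1+0+0+0+0+0 mod 2 = 1
  c[10] = d·G[:,10] = (10101100000)·(00000010000) mod 2 = 0+0+0+0+0+0+0+0+0+0+0 mod 2 = 0
  c[11] = d·G[:,11] = (10101100000)·(00000001000) mod 2 = 0+0+0+0+0+0+0+0+0+0+0 mod 2 = 0
  c[12] = d·G[:,12] = (10101100000)·(00000000100) mod 2 = 0+0+0+0+0+0+0+0+0+0+0 mod 2 = 0
  c[13] = d·G[:,13] = (10101100000)·(00000000010) mod 2 = 0+0+0+0+0+0+0+0+0+0+0 mod 2 = 0
  c[14] = d·G[:,14] = (10101100000)·(00000000001) mod 2 = 0+0+0+0+0+0+0+0+0+0+0 mod 2 = 0
Codeword = 011101001100000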